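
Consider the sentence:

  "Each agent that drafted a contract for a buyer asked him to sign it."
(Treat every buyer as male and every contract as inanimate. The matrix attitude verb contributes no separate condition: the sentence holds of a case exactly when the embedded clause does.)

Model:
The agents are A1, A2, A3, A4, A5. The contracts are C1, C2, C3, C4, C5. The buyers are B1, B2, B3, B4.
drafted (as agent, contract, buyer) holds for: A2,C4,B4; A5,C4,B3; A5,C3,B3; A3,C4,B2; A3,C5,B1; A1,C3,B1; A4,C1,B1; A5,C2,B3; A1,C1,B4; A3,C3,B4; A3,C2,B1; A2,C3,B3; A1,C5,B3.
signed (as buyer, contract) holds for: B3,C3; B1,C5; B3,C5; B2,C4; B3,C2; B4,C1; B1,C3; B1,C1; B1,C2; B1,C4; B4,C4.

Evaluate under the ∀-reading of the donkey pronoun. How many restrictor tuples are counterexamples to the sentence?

"him" takes "a buyer" as antecedent and "it" takes "a contract"; both are donkey pronouns co-varying with the restrictor.
Strong reading: for every (a,c,b) with drafted(a,c,b), signed(b,c).
Restrictor triples: (A1,C1,B4)→signed(B4,C1) ✓  (A1,C3,B1)→signed(B1,C3) ✓  (A1,C5,B3)→signed(B3,C5) ✓  (A2,C3,B3)→signed(B3,C3) ✓  (A2,C4,B4)→signed(B4,C4) ✓  (A3,C2,B1)→signed(B1,C2) ✓  (A3,C3,B4)→signed(B4,C3) ✗  (A3,C4,B2)→signed(B2,C4) ✓  (A3,C5,B1)→signed(B1,C5) ✓  (A4,C1,B1)→signed(B1,C1) ✓  (A5,C2,B3)→signed(B3,C2) ✓  (A5,C3,B3)→signed(B3,C3) ✓  (A5,C4,B3)→signed(B3,C4) ✗
Counterexamples (restrictor triples failing the scope): 2.

2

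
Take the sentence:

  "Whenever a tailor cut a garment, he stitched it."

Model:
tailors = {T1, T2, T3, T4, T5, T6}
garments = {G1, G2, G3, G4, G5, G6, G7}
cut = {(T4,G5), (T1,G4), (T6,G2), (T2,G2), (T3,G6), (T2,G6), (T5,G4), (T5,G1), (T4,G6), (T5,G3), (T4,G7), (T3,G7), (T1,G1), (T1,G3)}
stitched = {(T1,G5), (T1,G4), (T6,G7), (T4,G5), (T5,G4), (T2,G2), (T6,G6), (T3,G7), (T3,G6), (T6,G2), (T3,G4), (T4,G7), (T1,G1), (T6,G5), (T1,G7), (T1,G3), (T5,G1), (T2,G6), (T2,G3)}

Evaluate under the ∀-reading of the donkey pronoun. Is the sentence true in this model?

"it" takes "a garment" as antecedent — a donkey pronoun bound across the clause boundary.
Strong reading: for every (t,g) with cut(t,g), stitched(t,g).
Restrictor pairs: (T1,G1) ✓  (T1,G3) ✓  (T1,G4) ✓  (T2,G2) ✓  (T2,G6) ✓  (T3,G6) ✓  (T3,G7) ✓  (T4,G5) ✓  (T4,G6) ✗  (T4,G7) ✓  (T5,G1) ✓  (T5,G3) ✗  (T5,G4) ✓  (T6,G2) ✓
Counterexample: (T4,G6) is in cut but fails the scope.

False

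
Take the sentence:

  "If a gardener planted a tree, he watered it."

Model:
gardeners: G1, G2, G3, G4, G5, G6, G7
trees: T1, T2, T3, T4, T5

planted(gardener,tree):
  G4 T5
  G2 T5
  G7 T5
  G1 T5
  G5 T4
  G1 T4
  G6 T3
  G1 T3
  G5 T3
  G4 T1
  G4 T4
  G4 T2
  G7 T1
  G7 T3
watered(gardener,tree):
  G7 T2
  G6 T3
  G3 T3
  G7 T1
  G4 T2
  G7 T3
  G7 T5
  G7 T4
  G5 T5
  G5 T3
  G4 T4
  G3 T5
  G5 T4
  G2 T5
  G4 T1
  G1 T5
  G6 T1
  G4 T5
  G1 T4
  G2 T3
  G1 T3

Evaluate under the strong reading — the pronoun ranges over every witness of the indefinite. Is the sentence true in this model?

True

"it" takes "a tree" as antecedent — a donkey pronoun bound across the clause boundary.
Strong reading: for every (g,t) with planted(g,t), watered(g,t).
Restrictor pairs: (G1,T3) ✓  (G1,T4) ✓  (G1,T5) ✓  (G2,T5) ✓  (G4,T1) ✓  (G4,T2) ✓  (G4,T4) ✓  (G4,T5) ✓  (G5,T3) ✓  (G5,T4) ✓  (G6,T3) ✓  (G7,T1) ✓  (G7,T3) ✓  (G7,T5) ✓
Every restrictor pair satisfies the scope.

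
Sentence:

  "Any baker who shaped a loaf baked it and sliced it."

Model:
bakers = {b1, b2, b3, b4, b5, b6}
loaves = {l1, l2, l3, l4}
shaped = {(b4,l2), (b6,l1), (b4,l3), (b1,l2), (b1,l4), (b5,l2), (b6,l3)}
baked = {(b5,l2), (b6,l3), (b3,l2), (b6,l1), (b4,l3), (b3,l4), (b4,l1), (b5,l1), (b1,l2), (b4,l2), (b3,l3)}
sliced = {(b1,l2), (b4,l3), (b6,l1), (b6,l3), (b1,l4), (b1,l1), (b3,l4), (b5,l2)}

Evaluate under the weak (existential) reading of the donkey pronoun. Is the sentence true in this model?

"it" takes "a loaf" as antecedent — a donkey pronoun bound across the clause boundary.
Weak reading: every baker b with some shaped-loaf has at least one shaped-loaf l such that baked(b,l) ∧ sliced(b,l).
Per baker: b1:✓  b4:✓  b5:✓  b6:✓
Every baker in the restrictor has a witness.

True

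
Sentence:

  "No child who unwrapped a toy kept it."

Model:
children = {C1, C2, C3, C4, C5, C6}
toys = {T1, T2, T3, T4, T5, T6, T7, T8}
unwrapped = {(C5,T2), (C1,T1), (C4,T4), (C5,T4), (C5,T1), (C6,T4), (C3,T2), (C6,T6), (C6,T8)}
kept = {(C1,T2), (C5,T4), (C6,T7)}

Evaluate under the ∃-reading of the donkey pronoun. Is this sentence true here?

False

"it" takes "a toy" as antecedent — a donkey pronoun bound across the clause boundary.
Truth condition: for no (c,t) with unwrapped(c,t) does kept(c,t) hold.
Restrictor pairs — does the scope hold? (C1,T1):fails  (C3,T2):fails  (C4,T4):fails  (C5,T1):fails  (C5,T2):fails  (C5,T4):holds  (C6,T4):fails  (C6,T6):fails  (C6,T8):fails
Scope holds for 1 pair(s), so the sentence is false.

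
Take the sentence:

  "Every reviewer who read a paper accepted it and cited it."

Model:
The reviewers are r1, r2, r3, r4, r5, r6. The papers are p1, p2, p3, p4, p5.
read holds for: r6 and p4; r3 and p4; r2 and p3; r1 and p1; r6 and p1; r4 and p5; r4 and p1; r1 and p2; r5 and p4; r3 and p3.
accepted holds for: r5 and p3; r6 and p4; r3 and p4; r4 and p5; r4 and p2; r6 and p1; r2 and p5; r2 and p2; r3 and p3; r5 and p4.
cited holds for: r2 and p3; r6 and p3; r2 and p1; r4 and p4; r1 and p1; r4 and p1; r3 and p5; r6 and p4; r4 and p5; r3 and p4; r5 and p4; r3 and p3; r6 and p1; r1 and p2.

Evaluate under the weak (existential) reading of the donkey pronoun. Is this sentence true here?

"it" takes "a paper" as antecedent — a donkey pronoun bound across the clause boundary.
Weak reading: every reviewer r with some read-paper has at least one read-paper p such that accepted(r,p) ∧ cited(r,p).
Per reviewer: r1:✗  r2:✗  r3:✓  r4:✓  r5:✓  r6:✓
r1 has no witness among its read-papers.

False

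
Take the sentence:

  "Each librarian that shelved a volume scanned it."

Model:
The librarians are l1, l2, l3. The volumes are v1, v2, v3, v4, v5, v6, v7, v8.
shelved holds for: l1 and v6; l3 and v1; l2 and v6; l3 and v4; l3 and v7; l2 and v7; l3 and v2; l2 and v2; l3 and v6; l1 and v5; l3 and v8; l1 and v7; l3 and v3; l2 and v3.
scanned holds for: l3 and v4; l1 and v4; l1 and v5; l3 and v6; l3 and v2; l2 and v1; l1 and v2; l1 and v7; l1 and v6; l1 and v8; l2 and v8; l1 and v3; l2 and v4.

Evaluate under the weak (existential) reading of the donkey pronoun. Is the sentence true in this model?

"it" takes "a volume" as antecedent — a donkey pronoun bound across the clause boundary.
Weak reading: every librarian l with some shelved-volume has at least one shelved-volume v such that scanned(l,v).
Per librarian: l1:✓  l2:✗  l3:✓
l2 has no witness among its shelved-volumes.

False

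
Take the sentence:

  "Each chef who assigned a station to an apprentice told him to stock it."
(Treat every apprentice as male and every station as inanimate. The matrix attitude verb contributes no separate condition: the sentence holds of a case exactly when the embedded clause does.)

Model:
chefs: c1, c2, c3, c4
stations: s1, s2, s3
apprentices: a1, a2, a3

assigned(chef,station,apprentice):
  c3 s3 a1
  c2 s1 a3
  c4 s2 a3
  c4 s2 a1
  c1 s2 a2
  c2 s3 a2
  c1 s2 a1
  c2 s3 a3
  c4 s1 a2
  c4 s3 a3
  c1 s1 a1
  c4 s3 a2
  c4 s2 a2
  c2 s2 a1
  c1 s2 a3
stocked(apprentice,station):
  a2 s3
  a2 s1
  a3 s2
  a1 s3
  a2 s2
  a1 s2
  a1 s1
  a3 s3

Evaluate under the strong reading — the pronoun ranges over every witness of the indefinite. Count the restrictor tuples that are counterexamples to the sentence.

"him" takes "an apprentice" as antecedent and "it" takes "a station"; both are donkey pronouns co-varying with the restrictor.
Strong reading: for every (c,s,a) with assigned(c,s,a), stocked(a,s).
Restrictor triples: (c1,s1,a1)→stocked(a1,s1) ✓  (c1,s2,a1)→stocked(a1,s2) ✓  (c1,s2,a2)→stocked(a2,s2) ✓  (c1,s2,a3)→stocked(a3,s2) ✓  (c2,s1,a3)→stocked(a3,s1) ✗  (c2,s2,a1)→stocked(a1,s2) ✓  (c2,s3,a2)→stocked(a2,s3) ✓  (c2,s3,a3)→stocked(a3,s3) ✓  (c3,s3,a1)→stocked(a1,s3) ✓  (c4,s1,a2)→stocked(a2,s1) ✓  (c4,s2,a1)→stocked(a1,s2) ✓  (c4,s2,a2)→stocked(a2,s2) ✓  (c4,s2,a3)→stocked(a3,s2) ✓  (c4,s3,a2)→stocked(a2,s3) ✓  (c4,s3,a3)→stocked(a3,s3) ✓
Counterexamples (restrictor triples failing the scope): 1.

1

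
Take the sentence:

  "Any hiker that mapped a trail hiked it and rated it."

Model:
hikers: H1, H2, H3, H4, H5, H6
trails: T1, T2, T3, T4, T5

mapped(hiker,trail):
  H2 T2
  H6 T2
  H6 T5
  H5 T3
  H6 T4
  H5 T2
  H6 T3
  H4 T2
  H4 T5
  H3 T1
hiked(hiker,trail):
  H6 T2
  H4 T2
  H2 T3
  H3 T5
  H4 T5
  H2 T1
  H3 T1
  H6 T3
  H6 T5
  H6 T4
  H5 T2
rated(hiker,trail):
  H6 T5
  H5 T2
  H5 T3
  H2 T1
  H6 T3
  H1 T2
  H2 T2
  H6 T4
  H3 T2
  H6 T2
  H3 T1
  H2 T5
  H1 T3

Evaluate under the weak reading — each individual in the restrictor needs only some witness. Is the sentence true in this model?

"it" takes "a trail" as antecedent — a donkey pronoun bound across the clause boundary.
Weak reading: every hiker h with some mapped-trail has at least one mapped-trail t such that hiked(h,t) ∧ rated(h,t).
Per hiker: H2:✗  H3:✓  H4:✗  H5:✓  H6:✓
H2 has no witness among its mapped-trails.

False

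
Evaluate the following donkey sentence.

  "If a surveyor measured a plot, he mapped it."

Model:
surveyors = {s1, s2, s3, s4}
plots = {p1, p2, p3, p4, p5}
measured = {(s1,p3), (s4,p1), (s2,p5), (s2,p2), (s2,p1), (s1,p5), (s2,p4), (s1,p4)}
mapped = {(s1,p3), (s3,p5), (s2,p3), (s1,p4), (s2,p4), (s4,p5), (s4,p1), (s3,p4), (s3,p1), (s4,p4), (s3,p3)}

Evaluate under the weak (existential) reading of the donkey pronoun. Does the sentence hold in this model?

True

"it" takes "a plot" as antecedent — a donkey pronoun bound across the clause boundary.
Weak reading: every surveyor s with some measured-plot has at least one measured-plot p such that mapped(s,p).
Per surveyor: s1:✓  s2:✓  s4:✓
Every surveyor in the restrictor has a witness.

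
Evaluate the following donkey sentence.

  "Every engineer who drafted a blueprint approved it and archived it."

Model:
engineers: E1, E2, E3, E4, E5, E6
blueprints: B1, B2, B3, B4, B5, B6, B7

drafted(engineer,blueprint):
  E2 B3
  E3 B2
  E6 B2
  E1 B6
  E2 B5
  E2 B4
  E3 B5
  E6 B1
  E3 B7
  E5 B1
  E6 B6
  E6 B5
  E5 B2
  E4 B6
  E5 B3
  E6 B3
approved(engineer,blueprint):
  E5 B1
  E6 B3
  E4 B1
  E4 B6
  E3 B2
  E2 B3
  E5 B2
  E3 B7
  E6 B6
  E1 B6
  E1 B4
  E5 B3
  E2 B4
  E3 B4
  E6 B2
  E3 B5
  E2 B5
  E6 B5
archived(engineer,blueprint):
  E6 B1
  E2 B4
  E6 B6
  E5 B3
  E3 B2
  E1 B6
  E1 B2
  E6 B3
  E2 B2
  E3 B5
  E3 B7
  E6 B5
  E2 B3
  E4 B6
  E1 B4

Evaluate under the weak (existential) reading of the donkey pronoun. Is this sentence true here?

"it" takes "a blueprint" as antecedent — a donkey pronoun bound across the clause boundary.
Weak reading: every engineer e with some drafted-blueprint has at least one drafted-blueprint b such that approved(e,b) ∧ archived(e,b).
Per engineer: E1:✓  E2:✓  E3:✓  E4:✓  E5:✓  E6:✓
Every engineer in the restrictor has a witness.

True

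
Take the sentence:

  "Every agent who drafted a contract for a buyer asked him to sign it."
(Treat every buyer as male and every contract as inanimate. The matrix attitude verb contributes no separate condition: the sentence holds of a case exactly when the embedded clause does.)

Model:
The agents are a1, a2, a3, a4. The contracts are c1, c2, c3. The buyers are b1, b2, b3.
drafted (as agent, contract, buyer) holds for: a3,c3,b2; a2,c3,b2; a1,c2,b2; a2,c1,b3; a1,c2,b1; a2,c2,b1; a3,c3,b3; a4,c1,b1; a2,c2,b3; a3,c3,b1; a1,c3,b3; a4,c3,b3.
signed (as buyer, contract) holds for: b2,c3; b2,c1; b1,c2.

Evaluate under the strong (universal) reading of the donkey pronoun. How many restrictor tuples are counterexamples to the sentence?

"him" takes "a buyer" as antecedent and "it" takes "a contract"; both are donkey pronouns co-varying with the restrictor.
Strong reading: for every (a,c,b) with drafted(a,c,b), signed(b,c).
Restrictor triples: (a1,c2,b1)→signed(b1,c2) ✓  (a1,c2,b2)→signed(b2,c2) ✗  (a1,c3,b3)→signed(b3,c3) ✗  (a2,c1,b3)→signed(b3,c1) ✗  (a2,c2,b1)→signed(b1,c2) ✓  (a2,c2,b3)→signed(b3,c2) ✗  (a2,c3,b2)→signed(b2,c3) ✓  (a3,c3,b1)→signed(b1,c3) ✗  (a3,c3,b2)→signed(b2,c3) ✓  (a3,c3,b3)→signed(b3,c3) ✗  (a4,c1,b1)→signed(b1,c1) ✗  (a4,c3,b3)→signed(b3,c3) ✗
Counterexamples (restrictor triples failing the scope): 8.

8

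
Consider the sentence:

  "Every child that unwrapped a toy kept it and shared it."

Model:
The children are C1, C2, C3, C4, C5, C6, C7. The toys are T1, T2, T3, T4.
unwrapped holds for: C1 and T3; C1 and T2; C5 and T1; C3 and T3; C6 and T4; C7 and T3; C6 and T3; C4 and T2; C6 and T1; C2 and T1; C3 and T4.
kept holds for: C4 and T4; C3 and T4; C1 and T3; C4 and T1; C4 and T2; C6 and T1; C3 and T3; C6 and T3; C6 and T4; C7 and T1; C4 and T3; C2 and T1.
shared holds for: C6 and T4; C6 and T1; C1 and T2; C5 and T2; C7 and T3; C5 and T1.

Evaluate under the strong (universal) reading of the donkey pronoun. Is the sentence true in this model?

"it" takes "a toy" as antecedent — a donkey pronoun bound across the clause boundary.
Strong reading: for every (c,t) with unwrapped(c,t), kept(c,t) ∧ shared(c,t).
Restrictor pairs: (C1,T2) ✗  (C1,T3) ✗  (C2,T1) ✗  (C3,T3) ✗  (C3,T4) ✗  (C4,T2) ✗  (C5,T1) ✗  (C6,T1) ✓  (C6,T3) ✗  (C6,T4) ✓  (C7,T3) ✗
Counterexample: (C1,T2) is in unwrapped but fails the scope.

False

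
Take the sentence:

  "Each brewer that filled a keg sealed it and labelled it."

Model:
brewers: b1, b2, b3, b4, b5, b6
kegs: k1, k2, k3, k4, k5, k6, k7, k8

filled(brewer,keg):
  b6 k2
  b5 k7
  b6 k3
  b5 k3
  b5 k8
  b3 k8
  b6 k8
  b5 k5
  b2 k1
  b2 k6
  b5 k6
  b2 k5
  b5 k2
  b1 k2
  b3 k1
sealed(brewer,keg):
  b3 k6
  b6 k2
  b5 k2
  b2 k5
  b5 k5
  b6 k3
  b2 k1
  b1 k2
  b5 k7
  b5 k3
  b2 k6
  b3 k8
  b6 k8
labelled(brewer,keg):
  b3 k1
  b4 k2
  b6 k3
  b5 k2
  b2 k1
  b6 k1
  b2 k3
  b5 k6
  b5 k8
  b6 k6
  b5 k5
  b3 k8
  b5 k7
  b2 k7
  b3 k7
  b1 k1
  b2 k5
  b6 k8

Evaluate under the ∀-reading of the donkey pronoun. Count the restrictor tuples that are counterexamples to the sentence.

"it" takes "a keg" as antecedent — a donkey pronoun bound across the clause boundary.
Strong reading: for every (b,k) with filled(b,k), sealed(b,k) ∧ labelled(b,k).
Restrictor pairs: (b1,k2) ✗  (b2,k1) ✓  (b2,k5) ✓  (b2,k6) ✗  (b3,k1) ✗  (b3,k8) ✓  (b5,k2) ✓  (b5,k3) ✗  (b5,k5) ✓  (b5,k6) ✗  (b5,k7) ✓  (b5,k8) ✗  (b6,k2) ✗  (b6,k3) ✓  (b6,k8) ✓
Counterexamples (restrictor pairs failing the scope): 7.

7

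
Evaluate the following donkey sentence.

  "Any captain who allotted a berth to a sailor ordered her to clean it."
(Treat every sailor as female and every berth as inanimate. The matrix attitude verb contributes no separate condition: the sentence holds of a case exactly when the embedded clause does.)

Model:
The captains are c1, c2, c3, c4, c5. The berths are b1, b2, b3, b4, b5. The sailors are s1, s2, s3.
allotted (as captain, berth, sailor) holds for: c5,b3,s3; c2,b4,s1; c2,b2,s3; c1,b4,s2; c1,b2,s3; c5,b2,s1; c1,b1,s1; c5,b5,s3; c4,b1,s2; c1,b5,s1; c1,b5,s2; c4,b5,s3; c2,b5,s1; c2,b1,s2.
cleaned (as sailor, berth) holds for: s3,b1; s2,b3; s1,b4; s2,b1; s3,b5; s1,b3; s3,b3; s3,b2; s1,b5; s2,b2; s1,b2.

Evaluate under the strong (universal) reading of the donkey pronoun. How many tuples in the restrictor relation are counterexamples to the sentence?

"her" takes "a sailor" as antecedent and "it" takes "a berth"; both are donkey pronouns co-varying with the restrictor.
Strong reading: for every (c,b,s) with allotted(c,b,s), cleaned(s,b).
Restrictor triples: (c1,b1,s1)→cleaned(s1,b1) ✗  (c1,b2,s3)→cleaned(s3,b2) ✓  (c1,b4,s2)→cleaned(s2,b4) ✗  (c1,b5,s1)→cleaned(s1,b5) ✓  (c1,b5,s2)→cleaned(s2,b5) ✗  (c2,b1,s2)→cleaned(s2,b1) ✓  (c2,b2,s3)→cleaned(s3,b2) ✓  (c2,b4,s1)→cleaned(s1,b4) ✓  (c2,b5,s1)→cleaned(s1,b5) ✓  (c4,b1,s2)→cleaned(s2,b1) ✓  (c4,b5,s3)→cleaned(s3,b5) ✓  (c5,b2,s1)→cleaned(s1,b2) ✓  (c5,b3,s3)→cleaned(s3,b3) ✓  (c5,b5,s3)→cleaned(s3,b5) ✓
Counterexamples (restrictor triples failing the scope): 3.

3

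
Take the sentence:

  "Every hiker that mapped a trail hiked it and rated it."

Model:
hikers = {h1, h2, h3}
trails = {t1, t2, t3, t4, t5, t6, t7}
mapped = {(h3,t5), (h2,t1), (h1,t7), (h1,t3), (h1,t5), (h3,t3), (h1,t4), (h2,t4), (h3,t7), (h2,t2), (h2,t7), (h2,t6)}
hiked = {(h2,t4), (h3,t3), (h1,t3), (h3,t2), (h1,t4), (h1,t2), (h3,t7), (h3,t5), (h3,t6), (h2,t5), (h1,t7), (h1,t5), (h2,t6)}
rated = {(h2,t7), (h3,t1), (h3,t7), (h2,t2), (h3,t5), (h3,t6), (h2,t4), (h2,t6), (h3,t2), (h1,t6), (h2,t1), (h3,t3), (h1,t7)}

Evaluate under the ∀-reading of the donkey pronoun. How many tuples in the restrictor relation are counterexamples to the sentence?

6

"it" takes "a trail" as antecedent — a donkey pronoun bound across the clause boundary.
Strong reading: for every (h,t) with mapped(h,t), hiked(h,t) ∧ rated(h,t).
Restrictor pairs: (h1,t3) ✗  (h1,t4) ✗  (h1,t5) ✗  (h1,t7) ✓  (h2,t1) ✗  (h2,t2) ✗  (h2,t4) ✓  (h2,t6) ✓  (h2,t7) ✗  (h3,t3) ✓  (h3,t5) ✓  (h3,t7) ✓
Counterexamples (restrictor pairs failing the scope): 6.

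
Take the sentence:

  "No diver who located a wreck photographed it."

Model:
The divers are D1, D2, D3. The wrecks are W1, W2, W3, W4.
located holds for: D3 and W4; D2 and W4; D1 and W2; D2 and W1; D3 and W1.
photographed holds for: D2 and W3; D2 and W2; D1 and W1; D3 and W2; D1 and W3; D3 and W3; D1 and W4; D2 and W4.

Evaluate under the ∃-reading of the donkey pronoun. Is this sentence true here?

"it" takes "a wreck" as antecedent — a donkey pronoun bound across the clause boundary.
Truth condition: for no (d,w) with located(d,w) does photographed(d,w) hold.
Restrictor pairs — does the scope hold? (D1,W2):fails  (D2,W1):fails  (D2,W4):holds  (D3,W1):fails  (D3,W4):fails
Scope holds for 1 pair(s), so the sentence is false.

False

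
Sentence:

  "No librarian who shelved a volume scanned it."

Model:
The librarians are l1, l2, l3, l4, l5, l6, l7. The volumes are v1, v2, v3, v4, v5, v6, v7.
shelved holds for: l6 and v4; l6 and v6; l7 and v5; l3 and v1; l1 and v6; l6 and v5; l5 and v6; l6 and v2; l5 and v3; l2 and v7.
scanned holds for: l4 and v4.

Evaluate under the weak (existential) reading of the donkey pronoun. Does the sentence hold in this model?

True

"it" takes "a volume" as antecedent — a donkey pronoun bound across the clause boundary.
Truth condition: for no (l,v) with shelved(l,v) does scanned(l,v) hold.
Restrictor pairs — does the scope hold? (l1,v6):fails  (l2,v7):fails  (l3,v1):fails  (l5,v3):fails  (l5,v6):fails  (l6,v2):fails  (l6,v4):fails  (l6,v5):fails  (l6,v6):fails  (l7,v5):fails
Scope holds for no restrictor pair, so the sentence is true.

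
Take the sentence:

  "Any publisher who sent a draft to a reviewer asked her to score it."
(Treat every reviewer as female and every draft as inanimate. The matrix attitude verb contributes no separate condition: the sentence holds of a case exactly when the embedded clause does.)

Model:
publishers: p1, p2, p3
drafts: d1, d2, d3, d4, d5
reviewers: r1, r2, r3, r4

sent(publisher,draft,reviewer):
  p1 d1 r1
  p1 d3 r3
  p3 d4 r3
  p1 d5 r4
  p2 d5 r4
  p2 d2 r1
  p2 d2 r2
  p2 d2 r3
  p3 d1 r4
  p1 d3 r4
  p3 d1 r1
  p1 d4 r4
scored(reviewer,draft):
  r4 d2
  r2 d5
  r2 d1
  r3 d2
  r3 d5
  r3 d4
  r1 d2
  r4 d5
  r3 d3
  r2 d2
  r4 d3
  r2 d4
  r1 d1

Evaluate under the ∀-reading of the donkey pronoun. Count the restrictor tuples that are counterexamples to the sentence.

"her" takes "a reviewer" as antecedent and "it" takes "a draft"; both are donkey pronouns co-varying with the restrictor.
Strong reading: for every (p,d,r) with sent(p,d,r), scored(r,d).
Restrictor triples: (p1,d1,r1)→scored(r1,d1) ✓  (p1,d3,r3)→scored(r3,d3) ✓  (p1,d3,r4)→scored(r4,d3) ✓  (p1,d4,r4)→scored(r4,d4) ✗  (p1,d5,r4)→scored(r4,d5) ✓  (p2,d2,r1)→scored(r1,d2) ✓  (p2,d2,r2)→scored(r2,d2) ✓  (p2,d2,r3)→scored(r3,d2) ✓  (p2,d5,r4)→scored(r4,d5) ✓  (p3,d1,r1)→scored(r1,d1) ✓  (p3,d1,r4)→scored(r4,d1) ✗  (p3,d4,r3)→scored(r3,d4) ✓
Counterexamples (restrictor triples failing the scope): 2.

2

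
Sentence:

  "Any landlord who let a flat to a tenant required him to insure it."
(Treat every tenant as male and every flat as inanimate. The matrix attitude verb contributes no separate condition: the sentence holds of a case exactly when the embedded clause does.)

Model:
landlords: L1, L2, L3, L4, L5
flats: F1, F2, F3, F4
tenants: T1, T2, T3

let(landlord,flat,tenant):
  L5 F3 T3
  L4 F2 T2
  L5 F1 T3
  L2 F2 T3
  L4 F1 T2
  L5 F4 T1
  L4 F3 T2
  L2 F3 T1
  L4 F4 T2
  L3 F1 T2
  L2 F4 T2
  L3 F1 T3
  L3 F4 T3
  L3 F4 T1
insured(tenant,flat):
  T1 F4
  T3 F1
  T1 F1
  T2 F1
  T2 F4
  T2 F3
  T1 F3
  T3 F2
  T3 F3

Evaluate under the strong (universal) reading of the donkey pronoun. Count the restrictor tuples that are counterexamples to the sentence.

2

"him" takes "a tenant" as antecedent and "it" takes "a flat"; both are donkey pronouns co-varying with the restrictor.
Strong reading: for every (l,f,t) with let(l,f,t), insured(t,f).
Restrictor triples: (L2,F2,T3)→insured(T3,F2) ✓  (L2,F3,T1)→insured(T1,F3) ✓  (L2,F4,T2)→insured(T2,F4) ✓  (L3,F1,T2)→insured(T2,F1) ✓  (L3,F1,T3)→insured(T3,F1) ✓  (L3,F4,T1)→insured(T1,F4) ✓  (L3,F4,T3)→insured(T3,F4) ✗  (L4,F1,T2)→insured(T2,F1) ✓  (L4,F2,T2)→insured(T2,F2) ✗  (L4,F3,T2)→insured(T2,F3) ✓  (L4,F4,T2)→insured(T2,F4) ✓  (L5,F1,T3)→insured(T3,F1) ✓  (L5,F3,T3)→insured(T3,F3) ✓  (L5,F4,T1)→insured(T1,F4) ✓
Counterexamples (restrictor triples failing the scope): 2.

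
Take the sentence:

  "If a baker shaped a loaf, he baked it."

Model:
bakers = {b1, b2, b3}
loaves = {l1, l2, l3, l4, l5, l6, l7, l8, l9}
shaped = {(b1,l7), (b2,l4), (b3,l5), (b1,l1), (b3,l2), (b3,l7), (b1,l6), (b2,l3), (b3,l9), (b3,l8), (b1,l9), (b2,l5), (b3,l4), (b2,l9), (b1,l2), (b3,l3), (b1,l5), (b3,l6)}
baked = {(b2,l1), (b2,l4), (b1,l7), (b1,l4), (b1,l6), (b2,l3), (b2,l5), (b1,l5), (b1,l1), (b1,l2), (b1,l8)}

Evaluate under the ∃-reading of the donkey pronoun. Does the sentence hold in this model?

"it" takes "a loaf" as antecedent — a donkey pronoun bound across the clause boundary.
Weak reading: every baker b with some shaped-loaf has at least one shaped-loaf l such that baked(b,l).
Per baker: b1:✓  b2:✓  b3:✗
b3 has no witness among its shaped-loaves.

False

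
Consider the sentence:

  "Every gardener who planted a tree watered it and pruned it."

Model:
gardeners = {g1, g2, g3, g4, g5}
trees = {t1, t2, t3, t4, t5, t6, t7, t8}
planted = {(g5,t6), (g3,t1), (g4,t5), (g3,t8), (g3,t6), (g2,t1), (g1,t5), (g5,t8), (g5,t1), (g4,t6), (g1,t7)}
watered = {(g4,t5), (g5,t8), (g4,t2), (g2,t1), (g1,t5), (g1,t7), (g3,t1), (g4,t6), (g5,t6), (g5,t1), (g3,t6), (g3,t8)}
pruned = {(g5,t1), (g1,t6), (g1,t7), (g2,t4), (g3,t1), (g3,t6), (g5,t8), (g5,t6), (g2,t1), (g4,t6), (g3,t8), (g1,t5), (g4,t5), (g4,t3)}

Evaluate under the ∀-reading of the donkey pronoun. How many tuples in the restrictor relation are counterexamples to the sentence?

0

"it" takes "a tree" as antecedent — a donkey pronoun bound across the clause boundary.
Strong reading: for every (g,t) with planted(g,t), watered(g,t) ∧ pruned(g,t).
Restrictor pairs: (g1,t5) ✓  (g1,t7) ✓  (g2,t1) ✓  (g3,t1) ✓  (g3,t6) ✓  (g3,t8) ✓  (g4,t5) ✓  (g4,t6) ✓  (g5,t1) ✓  (g5,t6) ✓  (g5,t8) ✓
Counterexamples (restrictor pairs failing the scope): 0.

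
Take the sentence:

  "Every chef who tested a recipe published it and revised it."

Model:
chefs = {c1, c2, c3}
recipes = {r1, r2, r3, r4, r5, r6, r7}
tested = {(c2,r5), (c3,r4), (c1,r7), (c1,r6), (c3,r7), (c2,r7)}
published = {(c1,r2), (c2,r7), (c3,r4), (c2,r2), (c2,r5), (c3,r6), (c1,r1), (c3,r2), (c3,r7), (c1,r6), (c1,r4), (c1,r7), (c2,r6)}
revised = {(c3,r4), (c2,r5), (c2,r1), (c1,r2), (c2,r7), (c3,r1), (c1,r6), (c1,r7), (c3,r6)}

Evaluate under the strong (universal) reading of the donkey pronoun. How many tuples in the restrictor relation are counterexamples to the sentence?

1

"it" takes "a recipe" as antecedent — a donkey pronoun bound across the clause boundary.
Strong reading: for every (c,r) with tested(c,r), published(c,r) ∧ revised(c,r).
Restrictor pairs: (c1,r6) ✓  (c1,r7) ✓  (c2,r5) ✓  (c2,r7) ✓  (c3,r4) ✓  (c3,r7) ✗
Counterexamples (restrictor pairs failing the scope): 1.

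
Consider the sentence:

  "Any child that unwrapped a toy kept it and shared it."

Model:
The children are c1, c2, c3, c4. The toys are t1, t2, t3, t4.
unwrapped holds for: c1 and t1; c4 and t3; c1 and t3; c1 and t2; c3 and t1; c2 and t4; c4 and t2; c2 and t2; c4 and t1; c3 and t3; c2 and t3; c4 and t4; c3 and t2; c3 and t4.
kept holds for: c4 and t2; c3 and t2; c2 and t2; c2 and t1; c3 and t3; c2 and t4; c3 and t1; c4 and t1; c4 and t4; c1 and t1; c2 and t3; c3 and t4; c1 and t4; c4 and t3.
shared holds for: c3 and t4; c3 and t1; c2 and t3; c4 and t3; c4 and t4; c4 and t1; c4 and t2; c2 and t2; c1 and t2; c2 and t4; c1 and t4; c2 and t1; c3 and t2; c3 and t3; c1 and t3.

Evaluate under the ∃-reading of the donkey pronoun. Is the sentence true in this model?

"it" takes "a toy" as antecedent — a donkey pronoun bound across the clause boundary.
Weak reading: every child c with some unwrapped-toy has at least one unwrapped-toy t such that kept(c,t) ∧ shared(c,t).
Per child: c1:✗  c2:✓  c3:✓  c4:✓
c1 has no witness among its unwrapped-toys.

False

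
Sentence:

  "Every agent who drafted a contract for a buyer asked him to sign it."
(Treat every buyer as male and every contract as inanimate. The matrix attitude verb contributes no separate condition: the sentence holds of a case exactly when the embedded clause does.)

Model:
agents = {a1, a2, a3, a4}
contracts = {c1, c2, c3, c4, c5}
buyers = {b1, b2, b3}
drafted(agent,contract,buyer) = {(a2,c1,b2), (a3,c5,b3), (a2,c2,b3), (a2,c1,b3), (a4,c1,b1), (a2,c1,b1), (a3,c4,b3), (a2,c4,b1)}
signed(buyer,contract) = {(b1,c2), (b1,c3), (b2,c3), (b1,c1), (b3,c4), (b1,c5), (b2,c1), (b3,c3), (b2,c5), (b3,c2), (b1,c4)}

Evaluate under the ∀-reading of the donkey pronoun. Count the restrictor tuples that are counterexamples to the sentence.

2

"him" takes "a buyer" as antecedent and "it" takes "a contract"; both are donkey pronouns co-varying with the restrictor.
Strong reading: for every (a,c,b) with drafted(a,c,b), signed(b,c).
Restrictor triples: (a2,c1,b1)→signed(b1,c1) ✓  (a2,c1,b2)→signed(b2,c1) ✓  (a2,c1,b3)→signed(b3,c1) ✗  (a2,c2,b3)→signed(b3,c2) ✓  (a2,c4,b1)→signed(b1,c4) ✓  (a3,c4,b3)→signed(b3,c4) ✓  (a3,c5,b3)→signed(b3,c5) ✗  (a4,c1,b1)→signed(b1,c1) ✓
Counterexamples (restrictor triples failing the scope): 2.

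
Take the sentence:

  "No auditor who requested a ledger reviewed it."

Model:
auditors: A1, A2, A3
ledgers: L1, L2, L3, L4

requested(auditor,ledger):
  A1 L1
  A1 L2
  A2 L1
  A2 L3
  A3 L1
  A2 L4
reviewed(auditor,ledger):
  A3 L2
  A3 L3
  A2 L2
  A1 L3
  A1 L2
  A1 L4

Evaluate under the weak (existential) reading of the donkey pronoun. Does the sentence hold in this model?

"it" takes "a ledger" as antecedent — a donkey pronoun bound across the clause boundary.
Truth condition: for no (a,l) with requested(a,l) does reviewed(a,l) hold.
Restrictor pairs — does the scope hold? (A1,L1):fails  (A1,L2):holds  (A2,L1):fails  (A2,L3):fails  (A2,L4):fails  (A3,L1):fails
Scope holds for 1 pair(s), so the sentence is false.

False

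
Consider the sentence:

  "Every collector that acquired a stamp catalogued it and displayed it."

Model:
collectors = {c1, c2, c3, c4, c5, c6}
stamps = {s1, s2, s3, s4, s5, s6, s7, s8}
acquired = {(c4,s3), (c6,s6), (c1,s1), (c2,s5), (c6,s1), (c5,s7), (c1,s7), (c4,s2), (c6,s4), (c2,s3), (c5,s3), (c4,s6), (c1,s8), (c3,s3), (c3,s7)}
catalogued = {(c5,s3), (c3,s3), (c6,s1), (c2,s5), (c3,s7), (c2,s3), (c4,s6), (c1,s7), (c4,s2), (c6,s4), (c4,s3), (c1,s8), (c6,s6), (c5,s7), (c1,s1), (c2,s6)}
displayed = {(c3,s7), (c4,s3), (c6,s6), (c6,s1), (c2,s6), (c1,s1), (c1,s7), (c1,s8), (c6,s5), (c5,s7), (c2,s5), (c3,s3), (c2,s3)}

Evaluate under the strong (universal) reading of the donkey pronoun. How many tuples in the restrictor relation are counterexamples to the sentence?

4

"it" takes "a stamp" as antecedent — a donkey pronoun bound across the clause boundary.
Strong reading: for every (c,s) with acquired(c,s), catalogued(c,s) ∧ displayed(c,s).
Restrictor pairs: (c1,s1) ✓  (c1,s7) ✓  (c1,s8) ✓  (c2,s3) ✓  (c2,s5) ✓  (c3,s3) ✓  (c3,s7) ✓  (c4,s2) ✗  (c4,s3) ✓  (c4,s6) ✗  (c5,s3) ✗  (c5,s7) ✓  (c6,s1) ✓  (c6,s4) ✗  (c6,s6) ✓
Counterexamples (restrictor pairs failing the scope): 4.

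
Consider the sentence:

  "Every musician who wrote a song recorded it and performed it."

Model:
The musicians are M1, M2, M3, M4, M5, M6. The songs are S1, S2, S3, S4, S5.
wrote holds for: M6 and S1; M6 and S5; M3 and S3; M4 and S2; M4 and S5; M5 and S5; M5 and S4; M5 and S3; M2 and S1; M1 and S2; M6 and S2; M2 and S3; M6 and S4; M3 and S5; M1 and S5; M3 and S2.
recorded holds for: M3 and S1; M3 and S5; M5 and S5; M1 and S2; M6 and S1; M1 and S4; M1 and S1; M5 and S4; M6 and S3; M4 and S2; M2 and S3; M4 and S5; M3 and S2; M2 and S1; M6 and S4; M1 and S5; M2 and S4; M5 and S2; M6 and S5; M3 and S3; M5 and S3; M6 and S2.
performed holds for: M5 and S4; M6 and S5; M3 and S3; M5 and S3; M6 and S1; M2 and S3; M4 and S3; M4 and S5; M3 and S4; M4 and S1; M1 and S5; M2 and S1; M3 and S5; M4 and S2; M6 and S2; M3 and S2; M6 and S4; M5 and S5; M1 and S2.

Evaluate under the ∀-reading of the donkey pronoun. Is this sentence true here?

True

"it" takes "a song" as antecedent — a donkey pronoun bound across the clause boundary.
Strong reading: for every (m,s) with wrote(m,s), recorded(m,s) ∧ performed(m,s).
Restrictor pairs: (M1,S2) ✓  (M1,S5) ✓  (M2,S1) ✓  (M2,S3) ✓  (M3,S2) ✓  (M3,S3) ✓  (M3,S5) ✓  (M4,S2) ✓  (M4,S5) ✓  (M5,S3) ✓  (M5,S4) ✓  (M5,S5) ✓  (M6,S1) ✓  (M6,S2) ✓  (M6,S4) ✓  (M6,S5) ✓
Every restrictor pair satisfies the scope.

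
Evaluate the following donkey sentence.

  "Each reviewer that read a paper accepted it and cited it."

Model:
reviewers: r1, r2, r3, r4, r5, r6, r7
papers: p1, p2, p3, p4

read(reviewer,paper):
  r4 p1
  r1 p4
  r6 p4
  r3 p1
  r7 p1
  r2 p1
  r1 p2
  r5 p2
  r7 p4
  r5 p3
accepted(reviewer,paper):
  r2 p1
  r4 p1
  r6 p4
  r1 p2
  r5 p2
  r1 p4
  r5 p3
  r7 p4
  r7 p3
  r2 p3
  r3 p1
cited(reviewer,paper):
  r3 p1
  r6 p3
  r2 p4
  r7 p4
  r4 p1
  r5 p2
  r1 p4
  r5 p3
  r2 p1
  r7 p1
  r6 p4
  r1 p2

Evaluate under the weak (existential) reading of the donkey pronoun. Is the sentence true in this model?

True

"it" takes "a paper" as antecedent — a donkey pronoun bound across the clause boundary.
Weak reading: every reviewer r with some read-paper has at least one read-paper p such that accepted(r,p) ∧ cited(r,p).
Per reviewer: r1:✓  r2:✓  r3:✓  r4:✓  r5:✓  r6:✓  r7:✓
Every reviewer in the restrictor has a witness.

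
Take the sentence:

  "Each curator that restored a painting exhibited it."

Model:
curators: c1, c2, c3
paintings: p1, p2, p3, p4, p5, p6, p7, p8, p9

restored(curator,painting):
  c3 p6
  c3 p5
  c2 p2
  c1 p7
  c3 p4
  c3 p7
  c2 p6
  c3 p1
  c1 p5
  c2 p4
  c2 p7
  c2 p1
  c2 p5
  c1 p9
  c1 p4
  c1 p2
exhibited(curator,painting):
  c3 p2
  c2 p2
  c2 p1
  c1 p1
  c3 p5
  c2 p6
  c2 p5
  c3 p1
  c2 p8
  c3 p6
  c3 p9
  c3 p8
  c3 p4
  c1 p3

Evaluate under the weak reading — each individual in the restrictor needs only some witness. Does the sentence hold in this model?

"it" takes "a painting" as antecedent — a donkey pronoun bound across the clause boundary.
Weak reading: every curator c with some restored-painting has at least one restored-painting p such that exhibited(c,p).
Per curator: c1:✗  c2:✓  c3:✓
c1 has no witness among its restored-paintings.

False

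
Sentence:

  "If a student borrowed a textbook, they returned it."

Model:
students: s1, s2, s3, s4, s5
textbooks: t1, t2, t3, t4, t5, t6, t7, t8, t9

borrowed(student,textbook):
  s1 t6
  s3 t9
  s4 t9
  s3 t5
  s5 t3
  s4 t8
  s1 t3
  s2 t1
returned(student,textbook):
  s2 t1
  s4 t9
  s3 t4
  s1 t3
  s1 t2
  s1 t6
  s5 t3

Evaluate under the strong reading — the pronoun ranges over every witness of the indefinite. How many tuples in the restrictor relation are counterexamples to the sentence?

3

"it" takes "a textbook" as antecedent — a donkey pronoun bound across the clause boundary.
Strong reading: for every (s,t) with borrowed(s,t), returned(s,t).
Restrictor pairs: (s1,t3) ✓  (s1,t6) ✓  (s2,t1) ✓  (s3,t5) ✗  (s3,t9) ✗  (s4,t8) ✗  (s4,t9) ✓  (s5,t3) ✓
Counterexamples (restrictor pairs failing the scope): 3.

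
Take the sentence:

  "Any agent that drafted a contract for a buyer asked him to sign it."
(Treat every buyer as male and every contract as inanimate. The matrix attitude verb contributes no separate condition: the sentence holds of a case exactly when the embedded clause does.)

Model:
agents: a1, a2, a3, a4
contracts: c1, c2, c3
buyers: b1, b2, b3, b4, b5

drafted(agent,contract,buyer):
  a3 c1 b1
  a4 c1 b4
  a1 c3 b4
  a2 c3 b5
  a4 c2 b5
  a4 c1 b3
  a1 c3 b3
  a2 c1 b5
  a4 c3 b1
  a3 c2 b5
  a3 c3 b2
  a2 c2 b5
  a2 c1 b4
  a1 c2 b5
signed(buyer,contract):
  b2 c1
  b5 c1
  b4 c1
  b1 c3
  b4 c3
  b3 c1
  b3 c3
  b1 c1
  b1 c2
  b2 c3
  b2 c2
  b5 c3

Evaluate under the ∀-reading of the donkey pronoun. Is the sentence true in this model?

False

"him" takes "a buyer" as antecedent and "it" takes "a contract"; both are donkey pronouns co-varying with the restrictor.
Strong reading: for every (a,c,b) with drafted(a,c,b), signed(b,c).
Restrictor triples: (a1,c2,b5)→signed(b5,c2) ✗  (a1,c3,b3)→signed(b3,c3) ✓  (a1,c3,b4)→signed(b4,c3) ✓  (a2,c1,b4)→signed(b4,c1) ✓  (a2,c1,b5)→signed(b5,c1) ✓  (a2,c2,b5)→signed(b5,c2) ✗  (a2,c3,b5)→signed(b5,c3) ✓  (a3,c1,b1)→signed(b1,c1) ✓  (a3,c2,b5)→signed(b5,c2) ✗  (a3,c3,b2)→signed(b2,c3) ✓  (a4,c1,b3)→signed(b3,c1) ✓  (a4,c1,b4)→signed(b4,c1) ✓  (a4,c2,b5)→signed(b5,c2) ✗  (a4,c3,b1)→signed(b1,c3) ✓
Counterexample: (a1,c2,b5) — signed(b5,c2) does not hold.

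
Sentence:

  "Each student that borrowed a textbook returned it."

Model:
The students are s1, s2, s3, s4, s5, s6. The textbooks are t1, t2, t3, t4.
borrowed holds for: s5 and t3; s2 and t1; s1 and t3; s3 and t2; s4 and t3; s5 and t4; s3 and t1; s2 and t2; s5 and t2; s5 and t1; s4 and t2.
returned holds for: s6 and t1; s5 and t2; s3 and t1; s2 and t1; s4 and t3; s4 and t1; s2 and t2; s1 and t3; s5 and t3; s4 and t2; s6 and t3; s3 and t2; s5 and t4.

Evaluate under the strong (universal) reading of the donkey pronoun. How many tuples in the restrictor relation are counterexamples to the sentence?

1

"it" takes "a textbook" as antecedent — a donkey pronoun bound across the clause boundary.
Strong reading: for every (s,t) with borrowed(s,t), returned(s,t).
Restrictor pairs: (s1,t3) ✓  (s2,t1) ✓  (s2,t2) ✓  (s3,t1) ✓  (s3,t2) ✓  (s4,t2) ✓  (s4,t3) ✓  (s5,t1) ✗  (s5,t2) ✓  (s5,t3) ✓  (s5,t4) ✓
Counterexamples (restrictor pairs failing the scope): 1.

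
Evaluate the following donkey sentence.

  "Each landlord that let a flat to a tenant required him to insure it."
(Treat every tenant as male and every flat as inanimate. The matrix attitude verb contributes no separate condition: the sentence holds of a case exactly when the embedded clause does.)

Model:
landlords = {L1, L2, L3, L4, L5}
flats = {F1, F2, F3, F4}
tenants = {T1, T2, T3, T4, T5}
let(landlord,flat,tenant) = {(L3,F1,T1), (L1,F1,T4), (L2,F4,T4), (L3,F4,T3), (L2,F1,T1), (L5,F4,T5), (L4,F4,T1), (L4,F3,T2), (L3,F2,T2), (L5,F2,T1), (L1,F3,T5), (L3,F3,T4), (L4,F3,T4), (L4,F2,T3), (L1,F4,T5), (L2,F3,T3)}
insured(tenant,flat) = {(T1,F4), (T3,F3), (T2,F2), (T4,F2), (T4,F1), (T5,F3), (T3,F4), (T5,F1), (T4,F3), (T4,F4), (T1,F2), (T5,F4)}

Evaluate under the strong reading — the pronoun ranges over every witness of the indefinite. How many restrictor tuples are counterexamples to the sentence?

4

"him" takes "a tenant" as antecedent and "it" takes "a flat"; both are donkey pronouns co-varying with the restrictor.
Strong reading: for every (l,f,t) with let(l,f,t), insured(t,f).
Restrictor triples: (L1,F1,T4)→insured(T4,F1) ✓  (L1,F3,T5)→insured(T5,F3) ✓  (L1,F4,T5)→insured(T5,F4) ✓  (L2,F1,T1)→insured(T1,F1) ✗  (L2,F3,T3)→insured(T3,F3) ✓  (L2,F4,T4)→insured(T4,F4) ✓  (L3,F1,T1)→insured(T1,F1) ✗  (L3,F2,T2)→insured(T2,F2) ✓  (L3,F3,T4)→insured(T4,F3) ✓  (L3,F4,T3)→insured(T3,F4) ✓  (L4,F2,T3)→insured(T3,F2) ✗  (L4,F3,T2)→insured(T2,F3) ✗  (L4,F3,T4)→insured(T4,F3) ✓  (L4,F4,T1)→insured(T1,F4) ✓  (L5,F2,T1)→insured(T1,F2) ✓  (L5,F4,T5)→insured(T5,F4) ✓
Counterexamples (restrictor triples failing the scope): 4.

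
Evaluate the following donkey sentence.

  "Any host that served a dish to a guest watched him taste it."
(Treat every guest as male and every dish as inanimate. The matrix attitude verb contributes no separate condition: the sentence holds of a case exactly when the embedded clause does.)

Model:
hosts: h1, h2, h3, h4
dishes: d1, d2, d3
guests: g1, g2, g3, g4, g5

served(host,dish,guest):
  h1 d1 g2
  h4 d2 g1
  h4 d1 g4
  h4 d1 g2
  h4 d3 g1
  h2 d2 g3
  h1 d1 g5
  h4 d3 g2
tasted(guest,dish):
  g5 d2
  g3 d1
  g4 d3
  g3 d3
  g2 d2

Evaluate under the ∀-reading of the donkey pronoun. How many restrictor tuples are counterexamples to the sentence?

"him" takes "a guest" as antecedent and "it" takes "a dish"; both are donkey pronouns co-varying with the restrictor.
Strong reading: for every (h,d,g) with served(h,d,g), tasted(g,d).
Restrictor triples: (h1,d1,g2)→tasted(g2,d1) ✗  (h1,d1,g5)→tasted(g5,d1) ✗  (h2,d2,g3)→tasted(g3,d2) ✗  (h4,d1,g2)→tasted(g2,d1) ✗  (h4,d1,g4)→tasted(g4,d1) ✗  (h4,d2,g1)→tasted(g1,d2) ✗  (h4,d3,g1)→tasted(g1,d3) ✗  (h4,d3,g2)→tasted(g2,d3) ✗
Counterexamples (restrictor triples failing the scope): 8.

8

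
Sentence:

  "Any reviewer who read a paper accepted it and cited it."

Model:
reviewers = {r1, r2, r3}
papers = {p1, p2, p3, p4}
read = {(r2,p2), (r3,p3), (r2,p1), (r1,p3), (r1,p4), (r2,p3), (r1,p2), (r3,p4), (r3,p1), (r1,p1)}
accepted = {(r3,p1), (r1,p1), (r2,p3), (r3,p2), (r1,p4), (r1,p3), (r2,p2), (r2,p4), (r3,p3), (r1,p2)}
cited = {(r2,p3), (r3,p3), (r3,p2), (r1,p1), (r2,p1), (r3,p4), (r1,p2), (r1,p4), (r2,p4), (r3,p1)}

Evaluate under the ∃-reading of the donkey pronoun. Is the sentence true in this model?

"it" takes "a paper" as antecedent — a donkey pronoun bound across the clause boundary.
Weak reading: every reviewer r with some read-paper has at least one read-paper p such that accepted(r,p) ∧ cited(r,p).
Per reviewer: r1:✓  r2:✓  r3:✓
Every reviewer in the restrictor has a witness.

True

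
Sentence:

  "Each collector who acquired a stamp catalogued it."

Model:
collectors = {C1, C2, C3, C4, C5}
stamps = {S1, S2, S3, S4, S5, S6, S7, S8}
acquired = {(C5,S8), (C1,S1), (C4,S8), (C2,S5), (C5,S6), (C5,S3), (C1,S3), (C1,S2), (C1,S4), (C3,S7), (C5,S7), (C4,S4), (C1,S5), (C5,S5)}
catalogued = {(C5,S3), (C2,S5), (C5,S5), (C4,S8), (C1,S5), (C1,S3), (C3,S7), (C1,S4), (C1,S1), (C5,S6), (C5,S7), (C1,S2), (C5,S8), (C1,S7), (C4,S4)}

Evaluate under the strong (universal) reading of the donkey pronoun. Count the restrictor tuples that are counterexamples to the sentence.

"it" takes "a stamp" as antecedent — a donkey pronoun bound across the clause boundary.
Strong reading: for every (c,s) with acquired(c,s), catalogued(c,s).
Restrictor pairs: (C1,S1) ✓  (C1,S2) ✓  (C1,S3) ✓  (C1,S4) ✓  (C1,S5) ✓  (C2,S5) ✓  (C3,S7) ✓  (C4,S4) ✓  (C4,S8) ✓  (C5,S3) ✓  (C5,S5) ✓  (C5,S6) ✓  (C5,S7) ✓  (C5,S8) ✓
Counterexamples (restrictor pairs failing the scope): 0.

0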